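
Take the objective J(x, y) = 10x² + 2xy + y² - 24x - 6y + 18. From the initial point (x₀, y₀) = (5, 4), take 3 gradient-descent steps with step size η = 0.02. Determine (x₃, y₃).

∇J = (20x + 2y - 24, 2x + 2y - 6)
Step 1: at (5, 4), ∇J = (84, 12) → (5, 4) − 0.02·(84, 12) = (3.32, 3.76)
Step 2: at (3.32, 3.76), ∇J = (49.92, 8.16) → (3.32, 3.76) − 0.02·(49.92, 8.16) = (2.3216, 3.5968)
Step 3: at (2.3216, 3.5968), ∇J = (29.6256, 5.8368) → (2.3216, 3.5968) − 0.02·(29.6256, 5.8368) = (1.729088, 3.480064)

(1.729088, 3.480064)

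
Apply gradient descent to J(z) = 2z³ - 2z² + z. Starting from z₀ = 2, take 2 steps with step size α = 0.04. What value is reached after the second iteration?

1.073024

J′(z) = 6z² - 4z + 1
Step 1: J′(2) = 17; z₁ = 2 − 0.04·17 = 1.32
Step 2: J′(1.32) = 6.1744; z₂ = 1.32 − 0.04·6.1744 = 1.073024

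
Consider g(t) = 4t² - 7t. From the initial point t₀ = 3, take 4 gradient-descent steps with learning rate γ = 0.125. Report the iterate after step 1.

0.875

g′(t) = 8t - 7
t₁ = 3 − 0.125·17 = 0.875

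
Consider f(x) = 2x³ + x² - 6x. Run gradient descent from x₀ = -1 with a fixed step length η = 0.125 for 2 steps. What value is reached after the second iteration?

-0.234375

f′(x) = 6x² + 2x - 6
Step 1: f′(-1) = -2; x₁ = -1 − 0.125·(-2) = -0.75
Step 2: f′(-0.75) = -4.125; x₂ = -0.75 − 0.125·(-4.125) = -0.234375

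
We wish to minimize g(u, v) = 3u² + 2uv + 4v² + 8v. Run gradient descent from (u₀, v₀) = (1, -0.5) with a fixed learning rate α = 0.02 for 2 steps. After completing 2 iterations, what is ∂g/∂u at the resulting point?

∇g = (6u + 2v, 2u + 8v + 8)
(u₁, v₁) = (1, -0.5) − 0.02·(5, 6) = (0.9, -0.62)
(u₂, v₂) = (0.9, -0.62) − 0.02·(4.16, 4.84) = (0.8168, -0.7168)
∂g/∂u at (0.8168, -0.7168) = 3.4672

3.4672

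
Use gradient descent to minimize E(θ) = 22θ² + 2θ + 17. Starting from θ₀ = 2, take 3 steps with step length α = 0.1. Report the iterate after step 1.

-7

E′(θ) = 44θ + 2
Step 1: E′(2) = 90; θ₁ = 2 − 0.1·90 = -7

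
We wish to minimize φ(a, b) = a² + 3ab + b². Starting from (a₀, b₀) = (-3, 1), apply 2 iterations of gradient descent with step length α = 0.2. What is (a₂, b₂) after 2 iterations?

(-2.88, 2.88)

∇φ = (2a + 3b, 3a + 2b)
(a₁, b₁) = (-3, 1) − 0.2·(-3, -7) = (-2.4, 2.4)
(a₂, b₂) = (-2.4, 2.4) − 0.2·(2.4, -2.4) = (-2.88, 2.88)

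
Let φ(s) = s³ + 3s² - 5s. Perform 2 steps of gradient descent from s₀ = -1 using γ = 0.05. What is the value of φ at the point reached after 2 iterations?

φ′(s) = 3s² + 6s - 5
s₁ = -1 − 0.05·(-8) = -0.6
s₂ = -0.6 − 0.05·(-7.52) = -0.224
φ(-0.224) = 1.259288576

1.259288576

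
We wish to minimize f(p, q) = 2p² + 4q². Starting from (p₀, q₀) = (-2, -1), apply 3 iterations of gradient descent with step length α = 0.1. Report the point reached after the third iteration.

∇f = (4p, 8q)
Step 1: at (-2, -1), ∇f = (-8, -8) → (-2, -1) − 0.1·(-8, -8) = (-1.2, -0.2)
Step 2: at (-1.2, -0.2), ∇f = (-4.8, -1.6) → (-1.2, -0.2) − 0.1·(-4.8, -1.6) = (-0.72, -0.04)
Step 3: at (-0.72, -0.04), ∇f = (-2.88, -0.32) → (-0.72, -0.04) − 0.1·(-2.88, -0.32) = (-0.432, -0.008)

(-0.432, -0.008)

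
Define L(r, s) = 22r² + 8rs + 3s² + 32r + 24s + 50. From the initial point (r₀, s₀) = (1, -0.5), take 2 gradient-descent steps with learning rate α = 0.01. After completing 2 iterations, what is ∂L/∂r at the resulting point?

19.56

∇L = (44r + 8s + 32, 8r + 6s + 24)
Step 1: at (1, -0.5), ∇L = (72, 29) → (1, -0.5) − 0.01·(72, 29) = (0.28, -0.79)
Step 2: at (0.28, -0.79), ∇L = (38, 21.5) → (0.28, -0.79) − 0.01·(38, 21.5) = (-0.1, -1.005)
∂L/∂r at (-0.1, -1.005) = 19.56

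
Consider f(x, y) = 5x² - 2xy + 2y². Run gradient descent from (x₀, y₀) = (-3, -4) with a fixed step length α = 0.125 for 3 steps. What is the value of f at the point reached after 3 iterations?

1.382080078125

∇f = (10x - 2y, -2x + 4y)
(x₁, y₁) = (-3, -4) − 0.125·(-22, -10) = (-0.25, -2.75)
(x₂, y₂) = (-0.25, -2.75) − 0.125·(3, -10.5) = (-0.625, -1.4375)
(x₃, y₃) = (-0.625, -1.4375) − 0.125·(-3.375, -4.5) = (-0.203125, -0.875)
f(-0.203125, -0.875) = 1.382080078125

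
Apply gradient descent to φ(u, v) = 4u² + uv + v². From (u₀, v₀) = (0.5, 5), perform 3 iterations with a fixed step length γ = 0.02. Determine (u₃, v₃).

∇φ = (8u + v, u + 2v)
(u₁, v₁) = (0.5, 5) − 0.02·(9, 10.5) = (0.32, 4.79)
(u₂, v₂) = (0.32, 4.79) − 0.02·(7.35, 9.9) = (0.173, 4.592)
(u₃, v₃) = (0.173, 4.592) − 0.02·(5.976, 9.357) = (0.05348, 4.40486)

(0.05348, 4.40486)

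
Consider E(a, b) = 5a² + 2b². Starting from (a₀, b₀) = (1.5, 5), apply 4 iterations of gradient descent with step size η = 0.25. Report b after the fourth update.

0

∇E = (10a, 4b)
Step 1: at (1.5, 5), ∇E = (15, 20) → (1.5, 5) − 0.25·(15, 20) = (-2.25, 0)
Step 2: at (-2.25, 0), ∇E = (-22.5, 0) → (-2.25, 0) − 0.25·(-22.5, 0) = (3.375, 0)
Step 3: at (3.375, 0), ∇E = (33.75, 0) → (3.375, 0) − 0.25·(33.75, 0) = (-5.0625, 0)
Step 4: at (-5.0625, 0), ∇E = (-50.625, 0) → (-5.0625, 0) − 0.25·(-50.625, 0) = (7.59375, 0)
b = 0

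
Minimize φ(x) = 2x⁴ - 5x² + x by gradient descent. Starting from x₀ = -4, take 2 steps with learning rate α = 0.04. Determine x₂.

-1025.07132928

φ′(x) = 8x³ - 10x + 1
x₁ = -4 − 0.04·(-471) = 14.84
x₂ = 14.84 − 0.04·25997.783232 = -1025.07132928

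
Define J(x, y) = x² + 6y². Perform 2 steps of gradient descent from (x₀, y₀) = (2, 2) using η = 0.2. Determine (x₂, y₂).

∇J = (2x, 12y)
(x₁, y₁) = (2, 2) − 0.2·(4, 24) = (1.2, -2.8)
(x₂, y₂) = (1.2, -2.8) − 0.2·(2.4, -33.6) = (0.72, 3.92)

(0.72, 3.92)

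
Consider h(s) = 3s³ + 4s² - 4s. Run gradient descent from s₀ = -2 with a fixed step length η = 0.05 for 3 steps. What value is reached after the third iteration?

h′(s) = 9s² + 8s - 4
Step 1: h′(-2) = 16; s₁ = -2 − 0.05·16 = -2.8
Step 2: h′(-2.8) = 44.16; s₂ = -2.8 − 0.05·44.16 = -5.008
Step 3: h′(-5.008) = 181.656576; s₃ = -5.008 − 0.05·181.656576 = -14.0908288

-14.0908288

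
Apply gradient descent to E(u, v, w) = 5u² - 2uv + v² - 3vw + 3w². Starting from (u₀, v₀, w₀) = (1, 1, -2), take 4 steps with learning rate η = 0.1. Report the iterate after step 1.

∇E = (10u - 2v, -2u + 2v - 3w, -3v + 6w)
Step 1: at (1, 1, -2), ∇E = (8, 6, -15) → (1, 1, -2) − 0.1·(8, 6, -15) = (0.2, 0.4, -0.5)

(0.2, 0.4, -0.5)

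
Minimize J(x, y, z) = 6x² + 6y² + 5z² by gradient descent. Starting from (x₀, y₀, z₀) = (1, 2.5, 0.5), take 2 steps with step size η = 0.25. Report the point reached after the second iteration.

(4, 10, 1.125)

∇J = (12x, 12y, 10z)
(x₁, y₁, z₁) = (1, 2.5, 0.5) − 0.25·(12, 30, 5) = (-2, -5, -0.75)
(x₂, y₂, z₂) = (-2, -5, -0.75) − 0.25·(-24, -60, -7.5) = (4, 10, 1.125)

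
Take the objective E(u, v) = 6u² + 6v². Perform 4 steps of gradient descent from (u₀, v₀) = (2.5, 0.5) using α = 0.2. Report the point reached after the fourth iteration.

(9.604, 1.9208)

∇E = (12u, 12v)
(u₁, v₁) = (2.5, 0.5) − 0.2·(30, 6) = (-3.5, -0.7)
(u₂, v₂) = (-3.5, -0.7) − 0.2·(-42, -8.4) = (4.9, 0.98)
(u₃, v₃) = (4.9, 0.98) − 0.2·(58.8, 11.76) = (-6.86, -1.372)
(u₄, v₄) = (-6.86, -1.372) − 0.2·(-82.32, -16.464) = (9.604, 1.9208)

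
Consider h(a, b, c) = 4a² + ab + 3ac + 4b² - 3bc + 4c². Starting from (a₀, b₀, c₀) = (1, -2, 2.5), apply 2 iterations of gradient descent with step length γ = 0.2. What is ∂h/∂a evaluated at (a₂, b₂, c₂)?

∇h = (8a + b + 3c, a + 8b - 3c, 3a - 3b + 8c)
(a₁, b₁, c₁) = (1, -2, 2.5) − 0.2·(13.5, -22.5, 29) = (-1.7, 2.5, -3.3)
(a₂, b₂, c₂) = (-1.7, 2.5, -3.3) − 0.2·(-21, 28.2, -39) = (2.5, -3.14, 4.5)
∂h/∂a at (2.5, -3.14, 4.5) = 30.36

30.36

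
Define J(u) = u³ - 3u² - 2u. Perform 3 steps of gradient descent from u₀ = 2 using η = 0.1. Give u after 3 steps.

2.2856528

J′(u) = 3u² - 6u - 2
Step 1: J′(2) = -2; u₁ = 2 − 0.1·(-2) = 2.2
Step 2: J′(2.2) = -0.68; u₂ = 2.2 − 0.1·(-0.68) = 2.268
Step 3: J′(2.268) = -0.176528; u₃ = 2.268 − 0.1·(-0.176528) = 2.2856528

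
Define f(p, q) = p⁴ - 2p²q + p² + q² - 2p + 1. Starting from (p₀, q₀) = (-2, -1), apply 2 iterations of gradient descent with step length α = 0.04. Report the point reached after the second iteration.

(-0.05118464, -0.549952)

∇f = (4p³ - 4pq + 2p - 2, -2p² + 2q)
(p₁, q₁) = (-2, -1) − 0.04·(-46, -10) = (-0.16, -0.6)
(p₂, q₂) = (-0.16, -0.6) − 0.04·(-2.720384, -1.2512) = (-0.05118464, -0.549952)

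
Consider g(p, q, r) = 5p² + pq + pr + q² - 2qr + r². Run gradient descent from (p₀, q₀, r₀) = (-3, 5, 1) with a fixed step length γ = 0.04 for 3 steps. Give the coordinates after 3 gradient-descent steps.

(-1.140288, 4.445952, 2.075136)

∇g = (10p + q + r, p + 2q - 2r, p - 2q + 2r)
Step 1: at (-3, 5, 1), ∇g = (-24, 5, -11) → (-3, 5, 1) − 0.04·(-24, 5, -11) = (-2.04, 4.8, 1.44)
Step 2: at (-2.04, 4.8, 1.44), ∇g = (-14.16, 4.68, -8.76) → (-2.04, 4.8, 1.44) − 0.04·(-14.16, 4.68, -8.76) = (-1.4736, 4.6128, 1.7904)
Step 3: at (-1.4736, 4.6128, 1.7904), ∇g = (-8.3328, 4.1712, -7.1184) → (-1.4736, 4.6128, 1.7904) − 0.04·(-8.3328, 4.1712, -7.1184) = (-1.140288, 4.445952, 2.075136)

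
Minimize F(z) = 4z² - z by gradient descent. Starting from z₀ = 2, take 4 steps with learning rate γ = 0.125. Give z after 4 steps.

F′(z) = 8z - 1
z₁ = 2 − 0.125·15 = 0.125
z₂ = 0.125 − 0.125·0 = 0.125
z₃ = 0.125 − 0.125·0 = 0.125
z₄ = 0.125 − 0.125·0 = 0.125

0.125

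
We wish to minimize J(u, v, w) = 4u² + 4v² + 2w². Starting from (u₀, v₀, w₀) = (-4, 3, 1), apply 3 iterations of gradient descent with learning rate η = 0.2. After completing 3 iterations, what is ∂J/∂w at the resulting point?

0.032

∇J = (8u, 8v, 4w)
(u₁, v₁, w₁) = (-4, 3, 1) − 0.2·(-32, 24, 4) = (2.4, -1.8, 0.2)
(u₂, v₂, w₂) = (2.4, -1.8, 0.2) − 0.2·(19.2, -14.4, 0.8) = (-1.44, 1.08, 0.04)
(u₃, v₃, w₃) = (-1.44, 1.08, 0.04) − 0.2·(-11.52, 8.64, 0.16) = (0.864, -0.648, 0.008)
∂J/∂w at (0.864, -0.648, 0.008) = 0.032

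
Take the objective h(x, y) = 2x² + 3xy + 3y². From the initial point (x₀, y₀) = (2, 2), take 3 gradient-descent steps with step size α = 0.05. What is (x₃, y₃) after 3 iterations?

∇h = (4x + 3y, 3x + 6y)
Step 1: at (2, 2), ∇h = (14, 18) → (2, 2) − 0.05·(14, 18) = (1.3, 1.1)
Step 2: at (1.3, 1.1), ∇h = (8.5, 10.5) → (1.3, 1.1) − 0.05·(8.5, 10.5) = (0.875, 0.575)
Step 3: at (0.875, 0.575), ∇h = (5.225, 6.075) → (0.875, 0.575) − 0.05·(5.225, 6.075) = (0.61375, 0.27125)

(0.61375, 0.27125)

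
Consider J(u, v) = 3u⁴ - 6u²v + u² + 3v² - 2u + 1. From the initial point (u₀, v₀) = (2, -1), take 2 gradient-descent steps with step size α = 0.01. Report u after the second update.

∇J = (12u³ - 12uv + 2u - 2, -6u² + 6v)
Step 1: at (2, -1), ∇J = (122, -30) → (2, -1) − 0.01·(122, -30) = (0.78, -0.7)
Step 2: at (0.78, -0.7), ∇J = (11.806624, -7.8504) → (0.78, -0.7) − 0.01·(11.806624, -7.8504) = (0.66193376, -0.621496)
u = 0.66193376

0.66193376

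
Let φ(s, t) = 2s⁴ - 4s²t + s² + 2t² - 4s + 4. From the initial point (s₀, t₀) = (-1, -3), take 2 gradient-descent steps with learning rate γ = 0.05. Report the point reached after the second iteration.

(-0.0736, -1.598)

∇φ = (8s³ - 8st + 2s - 4, -4s² + 4t)
Step 1: at (-1, -3), ∇φ = (-38, -16) → (-1, -3) − 0.05·(-38, -16) = (0.9, -2.2)
Step 2: at (0.9, -2.2), ∇φ = (19.472, -12.04) → (0.9, -2.2) − 0.05·(19.472, -12.04) = (-0.0736, -1.598)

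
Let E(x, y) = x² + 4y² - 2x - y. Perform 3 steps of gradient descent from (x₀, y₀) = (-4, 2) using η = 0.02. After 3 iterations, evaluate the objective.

23.446573312

∇E = (2x - 2, 8y - 1)
(x₁, y₁) = (-4, 2) − 0.02·(-10, 15) = (-3.8, 1.7)
(x₂, y₂) = (-3.8, 1.7) − 0.02·(-9.6, 12.6) = (-3.608, 1.448)
(x₃, y₃) = (-3.608, 1.448) − 0.02·(-9.216, 10.584) = (-3.42368, 1.23632)
E(-3.42368, 1.23632) = 23.446573312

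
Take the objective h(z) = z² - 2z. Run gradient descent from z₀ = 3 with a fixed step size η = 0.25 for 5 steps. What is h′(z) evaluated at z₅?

h′(z) = 2z - 2
z₁ = 3 − 0.25·4 = 2
z₂ = 2 − 0.25·2 = 1.5
z₃ = 1.5 − 0.25·1 = 1.25
z₄ = 1.25 − 0.25·0.5 = 1.125
z₅ = 1.125 − 0.25·0.25 = 1.0625
h′(z) at (1.0625) = 0.125

0.125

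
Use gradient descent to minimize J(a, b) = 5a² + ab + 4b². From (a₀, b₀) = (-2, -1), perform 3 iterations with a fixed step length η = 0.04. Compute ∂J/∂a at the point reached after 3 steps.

∇J = (10a + b, a + 8b)
(a₁, b₁) = (-2, -1) − 0.04·(-21, -10) = (-1.16, -0.6)
(a₂, b₂) = (-1.16, -0.6) − 0.04·(-12.2, -5.96) = (-0.672, -0.3616)
(a₃, b₃) = (-0.672, -0.3616) − 0.04·(-7.0816, -3.5648) = (-0.388736, -0.219008)
∂J/∂a at (-0.388736, -0.219008) = -4.106368

-4.106368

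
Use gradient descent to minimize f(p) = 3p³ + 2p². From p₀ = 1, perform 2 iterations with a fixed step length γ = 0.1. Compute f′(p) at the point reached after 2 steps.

-0.430911

f′(p) = 9p² + 4p
p₁ = 1 − 0.1·13 = -0.3
p₂ = -0.3 − 0.1·(-0.39) = -0.261
f′(p) at (-0.261) = -0.430911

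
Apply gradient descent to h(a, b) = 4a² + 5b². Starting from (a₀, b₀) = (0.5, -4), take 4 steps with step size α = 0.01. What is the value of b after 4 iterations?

-2.6244

∇h = (8a, 10b)
Step 1: at (0.5, -4), ∇h = (4, -40) → (0.5, -4) − 0.01·(4, -40) = (0.46, -3.6)
Step 2: at (0.46, -3.6), ∇h = (3.68, -36) → (0.46, -3.6) − 0.01·(3.68, -36) = (0.4232, -3.24)
Step 3: at (0.4232, -3.24), ∇h = (3.3856, -32.4) → (0.4232, -3.24) − 0.01·(3.3856, -32.4) = (0.389344, -2.916)
Step 4: at (0.389344, -2.916), ∇h = (3.114752, -29.16) → (0.389344, -2.916) − 0.01·(3.114752, -29.16) = (0.35819648, -2.6244)
b = -2.6244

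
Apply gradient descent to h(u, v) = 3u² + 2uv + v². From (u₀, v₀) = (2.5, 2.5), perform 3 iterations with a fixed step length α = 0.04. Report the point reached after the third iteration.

∇h = (6u + 2v, 2u + 2v)
Step 1: at (2.5, 2.5), ∇h = (20, 10) → (2.5, 2.5) − 0.04·(20, 10) = (1.7, 2.1)
Step 2: at (1.7, 2.1), ∇h = (14.4, 7.6) → (1.7, 2.1) − 0.04·(14.4, 7.6) = (1.124, 1.796)
Step 3: at (1.124, 1.796), ∇h = (10.336, 5.84) → (1.124, 1.796) − 0.04·(10.336, 5.84) = (0.71056, 1.5624)

(0.71056, 1.5624)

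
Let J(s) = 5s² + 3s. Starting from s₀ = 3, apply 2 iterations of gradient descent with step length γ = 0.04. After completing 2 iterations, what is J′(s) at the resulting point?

J′(s) = 10s + 3
s₁ = 3 − 0.04·33 = 1.68
s₂ = 1.68 − 0.04·19.8 = 0.888
J′(s) at (0.888) = 11.88

11.88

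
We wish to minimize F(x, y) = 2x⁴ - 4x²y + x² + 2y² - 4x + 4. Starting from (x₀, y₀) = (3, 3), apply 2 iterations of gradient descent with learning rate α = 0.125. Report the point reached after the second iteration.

∇F = (8x³ - 8xy + 2x - 4, -4x² + 4y)
(x₁, y₁) = (3, 3) − 0.125·(146, -24) = (-15.25, 6)
(x₂, y₂) = (-15.25, 6) − 0.125·(-27675.125, -906.25) = (3444.140625, 119.28125)

(3444.140625, 119.28125)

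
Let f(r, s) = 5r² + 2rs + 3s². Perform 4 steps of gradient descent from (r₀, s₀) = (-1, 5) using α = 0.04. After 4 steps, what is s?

∇f = (10r + 2s, 2r + 6s)
Step 1: at (-1, 5), ∇f = (0, 28) → (-1, 5) − 0.04·(0, 28) = (-1, 3.88)
Step 2: at (-1, 3.88), ∇f = (-2.24, 21.28) → (-1, 3.88) − 0.04·(-2.24, 21.28) = (-0.9104, 3.0288)
Step 3: at (-0.9104, 3.0288), ∇f = (-3.0464, 16.352) → (-0.9104, 3.0288) − 0.04·(-3.0464, 16.352) = (-0.788544, 2.37472)
Step 4: at (-0.788544, 2.37472), ∇f = (-3.136, 12.671232) → (-0.788544, 2.37472) − 0.04·(-3.136, 12.671232) = (-0.663104, 1.86787072)
s = 1.86787072

1.86787072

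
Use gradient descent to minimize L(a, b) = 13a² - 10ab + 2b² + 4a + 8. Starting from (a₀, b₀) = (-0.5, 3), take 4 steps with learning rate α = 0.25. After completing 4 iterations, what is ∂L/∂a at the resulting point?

∇L = (26a - 10b + 4, -10a + 4b)
(a₁, b₁) = (-0.5, 3) − 0.25·(-39, 17) = (9.25, -1.25)
(a₂, b₂) = (9.25, -1.25) − 0.25·(257, -97.5) = (-55, 23.125)
(a₃, b₃) = (-55, 23.125) − 0.25·(-1657.25, 642.5) = (359.3125, -137.5)
(a₄, b₄) = (359.3125, -137.5) − 0.25·(10721.125, -4143.125) = (-2320.96875, 898.28125)
∂L/∂a at (-2320.96875, 898.28125) = -69324

-69324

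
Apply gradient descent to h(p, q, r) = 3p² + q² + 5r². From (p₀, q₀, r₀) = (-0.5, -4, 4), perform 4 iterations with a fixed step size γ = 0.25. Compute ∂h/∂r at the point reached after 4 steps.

202.5

∇h = (6p, 2q, 10r)
Step 1: at (-0.5, -4, 4), ∇h = (-3, -8, 40) → (-0.5, -4, 4) − 0.25·(-3, -8, 40) = (0.25, -2, -6)
Step 2: at (0.25, -2, -6), ∇h = (1.5, -4, -60) → (0.25, -2, -6) − 0.25·(1.5, -4, -60) = (-0.125, -1, 9)
Step 3: at (-0.125, -1, 9), ∇h = (-0.75, -2, 90) → (-0.125, -1, 9) − 0.25·(-0.75, -2, 90) = (0.0625, -0.5, -13.5)
Step 4: at (0.0625, -0.5, -13.5), ∇h = (0.375, -1, -135) → (0.0625, -0.5, -13.5) − 0.25·(0.375, -1, -135) = (-0.03125, -0.25, 20.25)
∂h/∂r at (-0.03125, -0.25, 20.25) = 202.5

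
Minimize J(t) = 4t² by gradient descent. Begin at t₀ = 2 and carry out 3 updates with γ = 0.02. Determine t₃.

1.185408

J′(t) = 8t
Step 1: J′(2) = 16; t₁ = 2 − 0.02·16 = 1.68
Step 2: J′(1.68) = 13.44; t₂ = 1.68 − 0.02·13.44 = 1.4112
Step 3: J′(1.4112) = 11.2896; t₃ = 1.4112 − 0.02·11.2896 = 1.185408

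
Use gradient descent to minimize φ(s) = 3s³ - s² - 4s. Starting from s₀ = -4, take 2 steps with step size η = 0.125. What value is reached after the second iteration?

φ′(s) = 9s² - 2s - 4
s₁ = -4 − 0.125·148 = -22.5
s₂ = -22.5 − 0.125·4597.25 = -597.15625

-597.15625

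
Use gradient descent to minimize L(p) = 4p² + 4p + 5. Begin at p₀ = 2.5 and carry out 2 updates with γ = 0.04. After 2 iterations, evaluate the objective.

L′(p) = 8p + 4
p₁ = 2.5 − 0.04·24 = 1.54
p₂ = 1.54 − 0.04·16.32 = 0.8872
L(0.8872) = 11.69729536

11.69729536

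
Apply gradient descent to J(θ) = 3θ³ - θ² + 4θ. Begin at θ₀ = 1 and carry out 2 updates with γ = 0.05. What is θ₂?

0.203875

J′(θ) = 9θ² - 2θ + 4
Step 1: J′(1) = 11; θ₁ = 1 − 0.05·11 = 0.45
Step 2: J′(0.45) = 4.9225; θ₂ = 0.45 − 0.05·4.9225 = 0.203875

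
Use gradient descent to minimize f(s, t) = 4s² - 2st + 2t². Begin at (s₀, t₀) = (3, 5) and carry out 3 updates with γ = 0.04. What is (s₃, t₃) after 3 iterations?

∇f = (8s - 2t, -2s + 4t)
Step 1: at (3, 5), ∇f = (14, 14) → (3, 5) − 0.04·(14, 14) = (2.44, 4.44)
Step 2: at (2.44, 4.44), ∇f = (10.64, 12.88) → (2.44, 4.44) − 0.04·(10.64, 12.88) = (2.0144, 3.9248)
Step 3: at (2.0144, 3.9248), ∇f = (8.2656, 11.6704) → (2.0144, 3.9248) − 0.04·(8.2656, 11.6704) = (1.683776, 3.457984)

(1.683776, 3.457984)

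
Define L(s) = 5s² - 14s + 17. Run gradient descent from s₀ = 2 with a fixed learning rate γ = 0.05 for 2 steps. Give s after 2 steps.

L′(s) = 10s - 14
Step 1: L′(2) = 6; s₁ = 2 − 0.05·6 = 1.7
Step 2: L′(1.7) = 3; s₂ = 1.7 − 0.05·3 = 1.55

1.55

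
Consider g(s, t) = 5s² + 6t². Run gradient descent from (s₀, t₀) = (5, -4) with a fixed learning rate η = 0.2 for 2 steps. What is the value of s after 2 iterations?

5

∇g = (10s, 12t)
(s₁, t₁) = (5, -4) − 0.2·(50, -48) = (-5, 5.6)
(s₂, t₂) = (-5, 5.6) − 0.2·(-50, 67.2) = (5, -7.84)
s = 5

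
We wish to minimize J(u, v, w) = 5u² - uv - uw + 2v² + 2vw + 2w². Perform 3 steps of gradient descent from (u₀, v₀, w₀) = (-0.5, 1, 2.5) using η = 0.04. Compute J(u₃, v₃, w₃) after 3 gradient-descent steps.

3.9851172864

∇J = (10u - v - w, -u + 4v + 2w, -u + 2v + 4w)
(u₁, v₁, w₁) = (-0.5, 1, 2.5) − 0.04·(-8.5, 9.5, 12.5) = (-0.16, 0.62, 2)
(u₂, v₂, w₂) = (-0.16, 0.62, 2) − 0.04·(-4.22, 6.64, 9.4) = (0.0088, 0.3544, 1.624)
(u₃, v₃, w₃) = (0.0088, 0.3544, 1.624) − 0.04·(-1.8904, 4.6568, 7.196) = (0.084416, 0.168128, 1.33616)
J(0.084416, 0.168128, 1.33616) = 3.9851172864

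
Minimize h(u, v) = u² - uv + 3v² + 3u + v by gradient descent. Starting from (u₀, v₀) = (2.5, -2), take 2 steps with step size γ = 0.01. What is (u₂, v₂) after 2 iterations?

(2.30335, -1.7391)

∇h = (2u - v + 3, -u + 6v + 1)
Step 1: at (2.5, -2), ∇h = (10, -13.5) → (2.5, -2) − 0.01·(10, -13.5) = (2.4, -1.865)
Step 2: at (2.4, -1.865), ∇h = (9.665, -12.59) → (2.4, -1.865) − 0.01·(9.665, -12.59) = (2.30335, -1.7391)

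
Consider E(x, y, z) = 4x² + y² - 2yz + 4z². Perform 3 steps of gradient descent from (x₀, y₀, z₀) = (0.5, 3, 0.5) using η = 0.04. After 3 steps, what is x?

0.157216

∇E = (8x, 2y - 2z, -2y + 8z)
(x₁, y₁, z₁) = (0.5, 3, 0.5) − 0.04·(4, 5, -2) = (0.34, 2.8, 0.58)
(x₂, y₂, z₂) = (0.34, 2.8, 0.58) − 0.04·(2.72, 4.44, -0.96) = (0.2312, 2.6224, 0.6184)
(x₃, y₃, z₃) = (0.2312, 2.6224, 0.6184) − 0.04·(1.8496, 4.008, -0.2976) = (0.157216, 2.46208, 0.630304)
x = 0.157216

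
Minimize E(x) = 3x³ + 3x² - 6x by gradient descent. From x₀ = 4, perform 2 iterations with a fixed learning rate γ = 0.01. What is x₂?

E′(x) = 9x² + 6x - 6
Step 1: E′(4) = 162; x₁ = 4 − 0.01·162 = 2.38
Step 2: E′(2.38) = 59.2596; x₂ = 2.38 − 0.01·59.2596 = 1.787404

1.787404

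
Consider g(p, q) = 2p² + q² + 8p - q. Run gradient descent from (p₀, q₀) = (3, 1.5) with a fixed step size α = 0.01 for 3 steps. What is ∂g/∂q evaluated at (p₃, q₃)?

∇g = (4p + 8, 2q - 1)
Step 1: at (3, 1.5), ∇g = (20, 2) → (3, 1.5) − 0.01·(20, 2) = (2.8, 1.48)
Step 2: at (2.8, 1.48), ∇g = (19.2, 1.96) → (2.8, 1.48) − 0.01·(19.2, 1.96) = (2.608, 1.4604)
Step 3: at (2.608, 1.4604), ∇g = (18.432, 1.9208) → (2.608, 1.4604) − 0.01·(18.432, 1.9208) = (2.42368, 1.441192)
∂g/∂q at (2.42368, 1.441192) = 1.882384

1.882384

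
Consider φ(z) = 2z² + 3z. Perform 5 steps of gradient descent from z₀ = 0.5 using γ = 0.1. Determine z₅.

φ′(z) = 4z + 3
Step 1: φ′(0.5) = 5; z₁ = 0.5 − 0.1·5 = 0
Step 2: φ′(0) = 3; z₂ = 0 − 0.1·3 = -0.3
Step 3: φ′(-0.3) = 1.8; z₃ = -0.3 − 0.1·1.8 = -0.48
Step 4: φ′(-0.48) = 1.08; z₄ = -0.48 − 0.1·1.08 = -0.588
Step 5: φ′(-0.588) = 0.648; z₅ = -0.588 − 0.1·0.648 = -0.6528

-0.6528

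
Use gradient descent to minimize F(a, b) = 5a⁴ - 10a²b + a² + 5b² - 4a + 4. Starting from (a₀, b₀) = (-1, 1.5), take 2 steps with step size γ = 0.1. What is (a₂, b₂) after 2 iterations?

(1.968, 1.96)

∇F = (20a³ - 20ab + 2a - 4, -10a² + 10b)
(a₁, b₁) = (-1, 1.5) − 0.1·(4, 5) = (-1.4, 1)
(a₂, b₂) = (-1.4, 1) − 0.1·(-33.68, -9.6) = (1.968, 1.96)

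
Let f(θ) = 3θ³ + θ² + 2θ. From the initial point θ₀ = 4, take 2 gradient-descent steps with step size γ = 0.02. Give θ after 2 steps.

0.690848

f′(θ) = 9θ² + 2θ + 2
θ₁ = 4 − 0.02·154 = 0.92
θ₂ = 0.92 − 0.02·11.4576 = 0.690848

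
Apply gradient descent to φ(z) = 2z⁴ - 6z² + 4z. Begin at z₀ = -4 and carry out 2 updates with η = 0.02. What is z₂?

-16.12928

φ′(z) = 8z³ - 12z + 4
Step 1: φ′(-4) = -460; z₁ = -4 − 0.02·(-460) = 5.2
Step 2: φ′(5.2) = 1066.464; z₂ = 5.2 − 0.02·1066.464 = -16.12928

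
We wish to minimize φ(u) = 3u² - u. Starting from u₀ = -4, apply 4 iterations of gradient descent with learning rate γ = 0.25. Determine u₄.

φ′(u) = 6u - 1
u₁ = -4 − 0.25·(-25) = 2.25
u₂ = 2.25 − 0.25·12.5 = -0.875
u₃ = -0.875 − 0.25·(-6.25) = 0.6875
u₄ = 0.6875 − 0.25·3.125 = -0.09375

-0.09375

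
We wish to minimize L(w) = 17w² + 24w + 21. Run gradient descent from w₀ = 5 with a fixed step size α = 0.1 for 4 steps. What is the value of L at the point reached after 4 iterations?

609247.01828352

L′(w) = 34w + 24
Step 1: L′(5) = 194; w₁ = 5 − 0.1·194 = -14.4
Step 2: L′(-14.4) = -465.6; w₂ = -14.4 − 0.1·(-465.6) = 32.16
Step 3: L′(32.16) = 1117.44; w₃ = 32.16 − 0.1·1117.44 = -79.584
Step 4: L′(-79.584) = -2681.856; w₄ = -79.584 − 0.1·(-2681.856) = 188.6016
L(188.6016) = 609247.01828352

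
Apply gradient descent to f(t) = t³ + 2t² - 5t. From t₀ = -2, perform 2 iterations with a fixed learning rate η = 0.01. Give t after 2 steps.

-1.979203

f′(t) = 3t² + 4t - 5
t₁ = -2 − 0.01·(-1) = -1.99
t₂ = -1.99 − 0.01·(-1.0797) = -1.979203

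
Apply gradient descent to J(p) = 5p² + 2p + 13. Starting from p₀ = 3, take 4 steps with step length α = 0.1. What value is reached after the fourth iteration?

-0.2

J′(p) = 10p + 2
p₁ = 3 − 0.1·32 = -0.2
p₂ = -0.2 − 0.1·0 = -0.2
p₃ = -0.2 − 0.1·0 = -0.2
p₄ = -0.2 − 0.1·0 = -0.2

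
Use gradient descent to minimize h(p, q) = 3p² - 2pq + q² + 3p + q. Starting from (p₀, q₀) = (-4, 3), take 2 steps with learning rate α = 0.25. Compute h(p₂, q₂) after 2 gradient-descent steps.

∇h = (6p - 2q + 3, -2p + 2q + 1)
(p₁, q₁) = (-4, 3) − 0.25·(-27, 15) = (2.75, -0.75)
(p₂, q₂) = (2.75, -0.75) − 0.25·(21, -6) = (-2.5, 0.75)
h(-2.5, 0.75) = 16.3125

16.3125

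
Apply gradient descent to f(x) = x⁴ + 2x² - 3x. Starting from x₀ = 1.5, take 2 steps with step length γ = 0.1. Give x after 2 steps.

f′(x) = 4x³ + 4x - 3
x₁ = 1.5 − 0.1·16.5 = -0.15
x₂ = -0.15 − 0.1·(-3.6135) = 0.21135

0.21135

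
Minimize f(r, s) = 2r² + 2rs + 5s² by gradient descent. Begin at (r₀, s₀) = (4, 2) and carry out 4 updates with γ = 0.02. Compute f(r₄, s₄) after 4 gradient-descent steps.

17.64537193857024

∇f = (4r + 2s, 2r + 10s)
(r₁, s₁) = (4, 2) − 0.02·(20, 28) = (3.6, 1.44)
(r₂, s₂) = (3.6, 1.44) − 0.02·(17.28, 21.6) = (3.2544, 1.008)
(r₃, s₃) = (3.2544, 1.008) − 0.02·(15.0336, 16.5888) = (2.953728, 0.676224)
(r₄, s₄) = (2.953728, 0.676224) − 0.02·(13.16736, 12.669696) = (2.6903808, 0.42283008)
f(2.6903808, 0.42283008) = 17.64537193857024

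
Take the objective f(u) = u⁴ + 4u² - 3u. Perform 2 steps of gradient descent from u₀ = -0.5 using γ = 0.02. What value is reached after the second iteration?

f′(u) = 4u³ + 8u - 3
u₁ = -0.5 − 0.02·(-7.5) = -0.35
u₂ = -0.35 − 0.02·(-5.9715) = -0.23057

-0.23057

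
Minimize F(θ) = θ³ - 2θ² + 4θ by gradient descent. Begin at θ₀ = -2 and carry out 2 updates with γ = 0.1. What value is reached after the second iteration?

-12.368

F′(θ) = 3θ² - 4θ + 4
Step 1: F′(-2) = 24; θ₁ = -2 − 0.1·24 = -4.4
Step 2: F′(-4.4) = 79.68; θ₂ = -4.4 − 0.1·79.68 = -12.368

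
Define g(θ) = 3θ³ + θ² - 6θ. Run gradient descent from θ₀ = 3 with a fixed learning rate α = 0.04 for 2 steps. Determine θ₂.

-0.001536

g′(θ) = 9θ² + 2θ - 6
Step 1: g′(3) = 81; θ₁ = 3 − 0.04·81 = -0.24
Step 2: g′(-0.24) = -5.9616; θ₂ = -0.24 − 0.04·(-5.9616) = -0.001536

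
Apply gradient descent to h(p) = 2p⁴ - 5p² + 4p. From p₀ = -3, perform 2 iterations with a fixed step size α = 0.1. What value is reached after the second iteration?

-2779.4464

h′(p) = 8p³ - 10p + 4
p₁ = -3 − 0.1·(-182) = 15.2
p₂ = 15.2 − 0.1·27946.464 = -2779.4464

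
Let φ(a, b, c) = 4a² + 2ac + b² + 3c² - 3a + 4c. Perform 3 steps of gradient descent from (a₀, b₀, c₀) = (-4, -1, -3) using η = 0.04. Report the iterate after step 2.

(-1.3152, -0.8464, -1.5824)

∇φ = (8a + 2c - 3, 2b, 2a + 6c + 4)
(a₁, b₁, c₁) = (-4, -1, -3) − 0.04·(-41, -2, -22) = (-2.36, -0.92, -2.12)
(a₂, b₂, c₂) = (-2.36, -0.92, -2.12) − 0.04·(-26.12, -1.84, -13.44) = (-1.3152, -0.8464, -1.5824)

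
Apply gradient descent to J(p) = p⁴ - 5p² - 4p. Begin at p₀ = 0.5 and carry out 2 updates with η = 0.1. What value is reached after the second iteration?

2.11585

J′(p) = 4p³ - 10p - 4
p₁ = 0.5 − 0.1·(-8.5) = 1.35
p₂ = 1.35 − 0.1·(-7.6585) = 2.11585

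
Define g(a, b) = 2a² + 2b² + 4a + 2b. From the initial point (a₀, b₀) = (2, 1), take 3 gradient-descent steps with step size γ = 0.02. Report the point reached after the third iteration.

∇g = (4a + 4, 4b + 2)
Step 1: at (2, 1), ∇g = (12, 6) → (2, 1) − 0.02·(12, 6) = (1.76, 0.88)
Step 2: at (1.76, 0.88), ∇g = (11.04, 5.52) → (1.76, 0.88) − 0.02·(11.04, 5.52) = (1.5392, 0.7696)
Step 3: at (1.5392, 0.7696), ∇g = (10.1568, 5.0784) → (1.5392, 0.7696) − 0.02·(10.1568, 5.0784) = (1.336064, 0.668032)

(1.336064, 0.668032)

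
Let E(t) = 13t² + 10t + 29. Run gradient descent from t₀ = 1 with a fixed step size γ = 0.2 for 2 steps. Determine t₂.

24.04

E′(t) = 26t + 10
t₁ = 1 − 0.2·36 = -6.2
t₂ = -6.2 − 0.2·(-151.2) = 24.04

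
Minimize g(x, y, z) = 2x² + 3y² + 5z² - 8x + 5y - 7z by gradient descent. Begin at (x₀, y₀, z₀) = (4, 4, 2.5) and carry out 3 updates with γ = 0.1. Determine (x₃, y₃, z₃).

(2.432, -0.524, 0.7)

∇g = (4x - 8, 6y + 5, 10z - 7)
(x₁, y₁, z₁) = (4, 4, 2.5) − 0.1·(8, 29, 18) = (3.2, 1.1, 0.7)
(x₂, y₂, z₂) = (3.2, 1.1, 0.7) − 0.1·(4.8, 11.6, 0) = (2.72, -0.06, 0.7)
(x₃, y₃, z₃) = (2.72, -0.06, 0.7) − 0.1·(2.88, 4.64, 0) = (2.432, -0.524, 0.7)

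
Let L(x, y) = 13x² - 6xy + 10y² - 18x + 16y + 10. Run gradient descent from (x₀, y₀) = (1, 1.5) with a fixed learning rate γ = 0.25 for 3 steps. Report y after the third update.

∇L = (26x - 6y - 18, -6x + 20y + 16)
Step 1: at (1, 1.5), ∇L = (-1, 40) → (1, 1.5) − 0.25·(-1, 40) = (1.25, -8.5)
Step 2: at (1.25, -8.5), ∇L = (65.5, -161.5) → (1.25, -8.5) − 0.25·(65.5, -161.5) = (-15.125, 31.875)
Step 3: at (-15.125, 31.875), ∇L = (-602.5, 744.25) → (-15.125, 31.875) − 0.25·(-602.5, 744.25) = (135.5, -154.1875)
y = -154.1875

-154.1875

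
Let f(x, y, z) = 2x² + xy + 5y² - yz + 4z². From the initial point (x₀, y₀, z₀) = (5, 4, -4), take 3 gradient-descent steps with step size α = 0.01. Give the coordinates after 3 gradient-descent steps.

(4.32237, 2.689018, -3.017854)

∇f = (4x + y, x + 10y - z, -y + 8z)
(x₁, y₁, z₁) = (5, 4, -4) − 0.01·(24, 49, -36) = (4.76, 3.51, -3.64)
(x₂, y₂, z₂) = (4.76, 3.51, -3.64) − 0.01·(22.55, 43.5, -32.63) = (4.5345, 3.075, -3.3137)
(x₃, y₃, z₃) = (4.5345, 3.075, -3.3137) − 0.01·(21.213, 38.5982, -29.5846) = (4.32237, 2.689018, -3.017854)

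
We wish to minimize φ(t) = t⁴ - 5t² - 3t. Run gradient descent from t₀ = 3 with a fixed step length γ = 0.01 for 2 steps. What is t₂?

2.049375

φ′(t) = 4t³ - 10t - 3
Step 1: φ′(3) = 75; t₁ = 3 − 0.01·75 = 2.25
Step 2: φ′(2.25) = 20.0625; t₂ = 2.25 − 0.01·20.0625 = 2.049375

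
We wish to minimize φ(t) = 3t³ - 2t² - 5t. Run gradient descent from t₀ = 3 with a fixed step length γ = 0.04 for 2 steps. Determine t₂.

0.640704

φ′(t) = 9t² - 4t - 5
Step 1: φ′(3) = 64; t₁ = 3 − 0.04·64 = 0.44
Step 2: φ′(0.44) = -5.0176; t₂ = 0.44 − 0.04·(-5.0176) = 0.640704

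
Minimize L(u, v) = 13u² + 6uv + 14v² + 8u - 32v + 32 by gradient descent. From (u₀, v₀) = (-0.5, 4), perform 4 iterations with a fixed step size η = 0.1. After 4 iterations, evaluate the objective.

∇L = (26u + 6v + 8, 6u + 28v - 32)
(u₁, v₁) = (-0.5, 4) − 0.1·(19, 77) = (-2.4, -3.7)
(u₂, v₂) = (-2.4, -3.7) − 0.1·(-76.6, -150) = (5.26, 11.3)
(u₃, v₃) = (5.26, 11.3) − 0.1·(212.56, 315.96) = (-15.996, -20.296)
(u₄, v₄) = (-15.996, -20.296) − 0.1·(-529.672, -696.264) = (36.9712, 49.3304)
L(36.9712, 49.3304) = 61530.16358784

61530.16358784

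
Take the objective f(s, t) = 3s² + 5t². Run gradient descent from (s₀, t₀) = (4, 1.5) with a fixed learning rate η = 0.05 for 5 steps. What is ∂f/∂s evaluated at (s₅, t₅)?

4.03368

∇f = (6s, 10t)
(s₁, t₁) = (4, 1.5) − 0.05·(24, 15) = (2.8, 0.75)
(s₂, t₂) = (2.8, 0.75) − 0.05·(16.8, 7.5) = (1.96, 0.375)
(s₃, t₃) = (1.96, 0.375) − 0.05·(11.76, 3.75) = (1.372, 0.1875)
(s₄, t₄) = (1.372, 0.1875) − 0.05·(8.232, 1.875) = (0.9604, 0.09375)
(s₅, t₅) = (0.9604, 0.09375) − 0.05·(5.7624, 0.9375) = (0.67228, 0.046875)
∂f/∂s at (0.67228, 0.046875) = 4.03368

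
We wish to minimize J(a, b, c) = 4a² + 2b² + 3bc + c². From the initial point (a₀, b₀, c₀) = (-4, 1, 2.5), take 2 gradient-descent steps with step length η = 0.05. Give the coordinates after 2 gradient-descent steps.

∇J = (8a, 4b + 3c, 3b + 2c)
Step 1: at (-4, 1, 2.5), ∇J = (-32, 11.5, 8) → (-4, 1, 2.5) − 0.05·(-32, 11.5, 8) = (-2.4, 0.425, 2.1)
Step 2: at (-2.4, 0.425, 2.1), ∇J = (-19.2, 8, 5.475) → (-2.4, 0.425, 2.1) − 0.05·(-19.2, 8, 5.475) = (-1.44, 0.025, 1.82625)

(-1.44, 0.025, 1.82625)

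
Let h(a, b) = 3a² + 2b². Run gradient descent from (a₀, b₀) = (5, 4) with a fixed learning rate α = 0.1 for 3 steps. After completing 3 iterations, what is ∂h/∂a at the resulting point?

1.92

∇h = (6a, 4b)
(a₁, b₁) = (5, 4) − 0.1·(30, 16) = (2, 2.4)
(a₂, b₂) = (2, 2.4) − 0.1·(12, 9.6) = (0.8, 1.44)
(a₃, b₃) = (0.8, 1.44) − 0.1·(4.8, 5.76) = (0.32, 0.864)
∂h/∂a at (0.32, 0.864) = 1.92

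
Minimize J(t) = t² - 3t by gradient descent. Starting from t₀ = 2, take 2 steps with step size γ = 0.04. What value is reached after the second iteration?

J′(t) = 2t - 3
t₁ = 2 − 0.04·1 = 1.96
t₂ = 1.96 − 0.04·0.92 = 1.9232

1.9232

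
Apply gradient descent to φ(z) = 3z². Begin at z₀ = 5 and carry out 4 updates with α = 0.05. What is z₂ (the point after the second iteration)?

φ′(z) = 6z
z₁ = 5 − 0.05·30 = 3.5
z₂ = 3.5 − 0.05·21 = 2.45

2.45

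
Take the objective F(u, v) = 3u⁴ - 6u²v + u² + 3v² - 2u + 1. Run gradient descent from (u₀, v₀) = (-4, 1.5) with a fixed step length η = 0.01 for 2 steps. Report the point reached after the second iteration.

∇F = (12u³ - 12uv + 2u - 2, -6u² + 6v)
Step 1: at (-4, 1.5), ∇F = (-706, -87) → (-4, 1.5) − 0.01·(-706, -87) = (3.06, 2.37)
Step 2: at (3.06, 2.37), ∇F = (260.924992, -41.9616) → (3.06, 2.37) − 0.01·(260.924992, -41.9616) = (0.45075008, 2.789616)

(0.45075008, 2.789616)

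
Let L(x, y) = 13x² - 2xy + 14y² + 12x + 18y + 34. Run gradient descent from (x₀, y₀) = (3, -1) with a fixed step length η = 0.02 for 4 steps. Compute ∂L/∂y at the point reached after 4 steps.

∇L = (26x - 2y + 12, -2x + 28y + 18)
Step 1: at (3, -1), ∇L = (92, -16) → (3, -1) − 0.02·(92, -16) = (1.16, -0.68)
Step 2: at (1.16, -0.68), ∇L = (43.52, -3.36) → (1.16, -0.68) − 0.02·(43.52, -3.36) = (0.2896, -0.6128)
Step 3: at (0.2896, -0.6128), ∇L = (20.7552, 0.2624) → (0.2896, -0.6128) − 0.02·(20.7552, 0.2624) = (-0.125504, -0.618048)
Step 4: at (-0.125504, -0.618048), ∇L = (9.972992, 0.945664) → (-0.125504, -0.618048) − 0.02·(9.972992, 0.945664) = (-0.32496384, -0.63696128)
∂L/∂y at (-0.32496384, -0.63696128) = 0.81501184

0.81501184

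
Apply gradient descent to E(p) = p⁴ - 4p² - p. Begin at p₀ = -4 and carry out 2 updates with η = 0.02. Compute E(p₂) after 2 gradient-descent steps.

E′(p) = 4p³ - 8p - 1
p₁ = -4 − 0.02·(-225) = 0.5
p₂ = 0.5 − 0.02·(-4.5) = 0.59
E(0.59) = -1.86122639

-1.86122639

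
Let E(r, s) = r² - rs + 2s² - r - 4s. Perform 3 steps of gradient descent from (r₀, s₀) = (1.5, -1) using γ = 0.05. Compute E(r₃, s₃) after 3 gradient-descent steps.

-0.5005501015625

∇E = (2r - s - 1, -r + 4s - 4)
Step 1: at (1.5, -1), ∇E = (3, -9.5) → (1.5, -1) − 0.05·(3, -9.5) = (1.35, -0.525)
Step 2: at (1.35, -0.525), ∇E = (2.225, -7.45) → (1.35, -0.525) − 0.05·(2.225, -7.45) = (1.23875, -0.1525)
Step 3: at (1.23875, -0.1525), ∇E = (1.63, -5.84875) → (1.23875, -0.1525) − 0.05·(1.63, -5.84875) = (1.15725, 0.1399375)
E(1.15725, 0.1399375) = -0.5005501015625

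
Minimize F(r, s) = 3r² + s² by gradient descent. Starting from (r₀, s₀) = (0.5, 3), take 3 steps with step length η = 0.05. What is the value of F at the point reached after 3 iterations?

4.87120575

∇F = (6r, 2s)
(r₁, s₁) = (0.5, 3) − 0.05·(3, 6) = (0.35, 2.7)
(r₂, s₂) = (0.35, 2.7) − 0.05·(2.1, 5.4) = (0.245, 2.43)
(r₃, s₃) = (0.245, 2.43) − 0.05·(1.47, 4.86) = (0.1715, 2.187)
F(0.1715, 2.187) = 4.87120575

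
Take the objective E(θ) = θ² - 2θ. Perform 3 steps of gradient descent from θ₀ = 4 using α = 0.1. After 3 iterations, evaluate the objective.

1.359296

E′(θ) = 2θ - 2
Step 1: E′(4) = 6; θ₁ = 4 − 0.1·6 = 3.4
Step 2: E′(3.4) = 4.8; θ₂ = 3.4 − 0.1·4.8 = 2.92
Step 3: E′(2.92) = 3.84; θ₃ = 2.92 − 0.1·3.84 = 2.536
E(2.536) = 1.359296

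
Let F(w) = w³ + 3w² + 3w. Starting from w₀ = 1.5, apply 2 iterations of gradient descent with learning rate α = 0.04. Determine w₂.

F′(w) = 3w² + 6w + 3
w₁ = 1.5 − 0.04·18.75 = 0.75
w₂ = 0.75 − 0.04·9.1875 = 0.3825

0.3825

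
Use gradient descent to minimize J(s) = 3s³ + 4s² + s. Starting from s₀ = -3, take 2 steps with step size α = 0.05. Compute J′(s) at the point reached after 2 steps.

3183.58593225

J′(s) = 9s² + 8s + 1
Step 1: J′(-3) = 58; s₁ = -3 − 0.05·58 = -5.9
Step 2: J′(-5.9) = 267.09; s₂ = -5.9 − 0.05·267.09 = -19.2545
J′(s) at (-19.2545) = 3183.58593225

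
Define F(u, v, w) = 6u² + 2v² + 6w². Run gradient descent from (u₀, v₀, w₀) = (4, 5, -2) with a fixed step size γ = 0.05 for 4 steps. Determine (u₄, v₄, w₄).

(0.1024, 2.048, -0.0512)

∇F = (12u, 4v, 12w)
(u₁, v₁, w₁) = (4, 5, -2) − 0.05·(48, 20, -24) = (1.6, 4, -0.8)
(u₂, v₂, w₂) = (1.6, 4, -0.8) − 0.05·(19.2, 16, -9.6) = (0.64, 3.2, -0.32)
(u₃, v₃, w₃) = (0.64, 3.2, -0.32) − 0.05·(7.68, 12.8, -3.84) = (0.256, 2.56, -0.128)
(u₄, v₄, w₄) = (0.256, 2.56, -0.128) − 0.05·(3.072, 10.24, -1.536) = (0.1024, 2.048, -0.0512)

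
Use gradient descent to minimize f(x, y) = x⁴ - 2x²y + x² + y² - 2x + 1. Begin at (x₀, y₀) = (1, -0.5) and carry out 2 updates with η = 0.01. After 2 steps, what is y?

∇f = (4x³ - 4xy + 2x - 2, -2x² + 2y)
(x₁, y₁) = (1, -0.5) − 0.01·(6, -3) = (0.94, -0.47)
(x₂, y₂) = (0.94, -0.47) − 0.01·(4.969536, -2.7072) = (0.89030464, -0.442928)
y = -0.442928

-0.442928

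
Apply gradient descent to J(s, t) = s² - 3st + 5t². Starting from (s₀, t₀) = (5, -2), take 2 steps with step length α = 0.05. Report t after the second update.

0.505

∇J = (2s - 3t, -3s + 10t)
Step 1: at (5, -2), ∇J = (16, -35) → (5, -2) − 0.05·(16, -35) = (4.2, -0.25)
Step 2: at (4.2, -0.25), ∇J = (9.15, -15.1) → (4.2, -0.25) − 0.05·(9.15, -15.1) = (3.7425, 0.505)
t = 0.505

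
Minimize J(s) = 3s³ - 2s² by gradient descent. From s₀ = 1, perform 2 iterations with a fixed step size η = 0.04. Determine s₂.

0.6976

J′(s) = 9s² - 4s
s₁ = 1 − 0.04·5 = 0.8
s₂ = 0.8 − 0.04·2.56 = 0.6976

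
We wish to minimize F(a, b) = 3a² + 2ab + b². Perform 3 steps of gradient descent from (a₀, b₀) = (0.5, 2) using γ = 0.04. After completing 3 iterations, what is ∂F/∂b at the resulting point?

2.784064

∇F = (6a + 2b, 2a + 2b)
Step 1: at (0.5, 2), ∇F = (7, 5) → (0.5, 2) − 0.04·(7, 5) = (0.22, 1.8)
Step 2: at (0.22, 1.8), ∇F = (4.92, 4.04) → (0.22, 1.8) − 0.04·(4.92, 4.04) = (0.0232, 1.6384)
Step 3: at (0.0232, 1.6384), ∇F = (3.416, 3.3232) → (0.0232, 1.6384) − 0.04·(3.416, 3.3232) = (-0.11344, 1.505472)
∂F/∂b at (-0.11344, 1.505472) = 2.784064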